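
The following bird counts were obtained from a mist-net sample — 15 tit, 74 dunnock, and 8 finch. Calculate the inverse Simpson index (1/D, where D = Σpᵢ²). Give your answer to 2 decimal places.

Total N = 15+74+8 = 97, so the proportions are 0.15464, 0.76289, 0.08247 (working shown to 5 dp, full precision carried).
D = 0.15464² + 0.76289² + 0.08247² = 0.02391 + 0.58200 + 0.00680 = 0.61271.
So 1/D = 1.6321, i.e. 1.63 to 2 decimal places.

1.63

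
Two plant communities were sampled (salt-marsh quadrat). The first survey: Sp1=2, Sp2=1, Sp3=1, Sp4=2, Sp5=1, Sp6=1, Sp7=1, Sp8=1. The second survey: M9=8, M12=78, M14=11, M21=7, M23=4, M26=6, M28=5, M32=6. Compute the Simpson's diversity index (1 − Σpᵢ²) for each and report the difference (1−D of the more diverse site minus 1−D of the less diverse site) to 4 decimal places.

The first survey: N=10, proportions 0.2, 0.1, 0.1, 0.2, 0.1, 0.1, 0.1, 0.1, giving 1−D = 0.860000 (working shown to 6 dp, full precision carried).
The second survey: N=125, proportions 0.064, 0.624, 0.088, 0.056, 0.032, 0.048, 0.04, 0.048, giving 1−D = 0.588416.
Difference = |0.860000 − 0.588416| = 0.271584, i.e. 0.2716 to 4 decimal places.

0.2716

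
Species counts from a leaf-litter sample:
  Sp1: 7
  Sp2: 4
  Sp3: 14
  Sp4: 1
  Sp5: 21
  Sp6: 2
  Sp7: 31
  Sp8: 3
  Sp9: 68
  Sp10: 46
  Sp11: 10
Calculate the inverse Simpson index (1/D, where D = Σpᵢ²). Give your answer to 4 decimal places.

5.0310

Total N = 7+4+14+1+21+2+31+3+68+46+10 = 207, so the proportions are 0.03381643, 0.01932367, 0.06763285, 0.00483092, 0.10144928, 0.00966184, 0.14975845, 0.01449275, 0.32850242, 0.22222222, 0.04830918 (working shown to 8 dp, full precision carried).
D = 0.03381643² + 0.01932367² + 0.06763285² + 0.00483092² + 0.10144928² + 0.00966184² + 0.14975845² + 0.01449275² + 0.32850242² + 0.22222222² + 0.04830918² = 0.00114355 + 0.00037340 + 0.00457420 + 0.00002334 + 0.01029196 + 0.00009335 + 0.02242759 + 0.00021004 + 0.10791384 + 0.04938272 + 0.00233378 = 0.19876777.
So 1/D = 5.030997, i.e. 5.0310 to 4 decimal places.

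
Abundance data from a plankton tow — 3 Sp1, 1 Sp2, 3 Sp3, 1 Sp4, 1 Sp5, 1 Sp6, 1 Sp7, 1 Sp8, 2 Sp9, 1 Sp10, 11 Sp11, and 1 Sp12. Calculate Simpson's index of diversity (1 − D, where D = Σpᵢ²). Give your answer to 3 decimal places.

Total N = 3+1+3+1+1+1+1+1+2+1+11+1 = 27, so the proportions are 0.11111, 0.03704, 0.11111, 0.03704, 0.03704, 0.03704, 0.03704, 0.03704, 0.07407, 0.03704, 0.40741, 0.03704 (working shown to 5 dp, full precision carried).
D = 0.11111² + 0.03704² + 0.11111² + 0.03704² + 0.03704² + 0.03704² + 0.03704² + 0.03704² + 0.07407² + 0.03704² + 0.40741² + 0.03704² = 0.01235 + 0.00137 + 0.01235 + 0.00137 + 0.00137 + 0.00137 + 0.00137 + 0.00137 + 0.00549 + 0.00137 + 0.16598 + 0.00137 = 0.20713.
So 1 − D = 0.79287, i.e. 0.793 to 3 decimal places.

0.793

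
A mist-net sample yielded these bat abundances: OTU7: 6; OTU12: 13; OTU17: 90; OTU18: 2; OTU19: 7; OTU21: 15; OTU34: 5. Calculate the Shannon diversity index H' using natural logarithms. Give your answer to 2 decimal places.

1.21

Total N = 6+13+90+2+7+15+5 = 138, so the proportions are 0.0435, 0.0942, 0.6522, 0.0145, 0.0507, 0.1087, 0.0362 (working shown to 4 dp, full precision carried).
Each pᵢ ln pᵢ term: 0.0435×(-3.1355)=-0.1363, 0.0942×(-2.3623)=-0.2225, 0.6522×(-0.4274)=-0.2788, 0.0145×(-4.2341)=-0.0614, 0.0507×(-2.9813)=-0.1512, 0.1087×(-2.2192)=-0.2412, 0.0362×(-3.3178)=-0.1202.
Sum = -1.2116, so H' = 1.21.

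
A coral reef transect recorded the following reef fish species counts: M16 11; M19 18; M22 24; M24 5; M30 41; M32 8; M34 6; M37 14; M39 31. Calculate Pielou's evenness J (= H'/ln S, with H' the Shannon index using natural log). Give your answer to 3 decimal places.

Total N = 11+18+24+5+41+8+6+14+31 = 158, so the proportions are 0.06962, 0.11392, 0.1519, 0.03165, 0.25949, 0.05063, 0.03797, 0.08861, 0.1962 (working shown to 5 dp, full precision carried).
H' = −Σ pᵢ ln pᵢ = −((-0.18552) + (-0.24747) + (-0.28626) + (-0.10928) + (-0.35006) + (-0.15105) + (-0.12421) + (-0.21474) + (-0.31954)) = 1.98812.
With S = 9 species, ln S = 2.19722, so J = 1.98812/2.19722 = 0.90483, i.e. 0.905 to 3 decimal places.

0.905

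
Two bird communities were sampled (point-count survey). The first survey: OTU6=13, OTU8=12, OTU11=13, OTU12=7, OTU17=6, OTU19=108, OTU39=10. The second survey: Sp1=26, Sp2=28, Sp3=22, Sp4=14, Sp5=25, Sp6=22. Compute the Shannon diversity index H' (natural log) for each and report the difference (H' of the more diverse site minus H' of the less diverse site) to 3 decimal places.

0.485

The first survey: N=169, proportions 0.07692, 0.07101, 0.07692, 0.04142, 0.0355, 0.63905, 0.05917, giving H' = 1.28626 (working shown to 5 dp, full precision carried).
The second survey: N=137, proportions 0.18978, 0.20438, 0.16058, 0.10219, 0.18248, 0.16058, giving H' = 1.77081.
Difference = |1.28626 − 1.77081| = 0.48455, i.e. 0.485 to 3 decimal places.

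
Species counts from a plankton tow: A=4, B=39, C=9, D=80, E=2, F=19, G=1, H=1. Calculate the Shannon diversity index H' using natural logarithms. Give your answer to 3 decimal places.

Total N = 4+39+9+80+2+19+1+1 = 155, so the proportions are 0.02581, 0.25161, 0.05806, 0.51613, 0.0129, 0.12258, 0.00645, 0.00645 (working shown to 5 dp, full precision carried).
Each pᵢ ln pᵢ term: 0.02581×(-3.65713)=-0.09438, 0.25161×(-1.37986)=-0.34719, 0.05806×(-2.84620)=-0.16526, 0.51613×(-0.66140)=-0.34137, 0.0129×(-4.35028)=-0.05613, 0.12258×(-2.09899)=-0.25730, 0.00645×(-5.04343)=-0.03254, 0.00645×(-5.04343)=-0.03254.
Sum = -1.32670, so H' = 1.327.

1.327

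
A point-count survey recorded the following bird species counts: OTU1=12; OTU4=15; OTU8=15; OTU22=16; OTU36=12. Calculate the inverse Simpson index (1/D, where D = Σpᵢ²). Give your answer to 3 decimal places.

Total N = 12+15+15+16+12 = 70, so the proportions are 0.1714286, 0.2142857, 0.2142857, 0.2285714, 0.1714286 (working shown to 7 dp, full precision carried).
D = 0.1714286² + 0.2142857² + 0.2142857² + 0.2285714² + 0.1714286² = 0.0293878 + 0.0459184 + 0.0459184 + 0.0522449 + 0.0293878 = 0.2028571.
So 1/D = 4.92958, i.e. 4.930 to 3 decimal places.

4.930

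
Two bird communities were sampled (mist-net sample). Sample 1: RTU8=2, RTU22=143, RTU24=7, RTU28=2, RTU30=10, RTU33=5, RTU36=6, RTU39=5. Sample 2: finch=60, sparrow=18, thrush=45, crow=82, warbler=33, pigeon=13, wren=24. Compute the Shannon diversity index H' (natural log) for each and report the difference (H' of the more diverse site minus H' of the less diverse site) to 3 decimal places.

0.897

Sample 1: N=180, proportions 0.01111, 0.79444, 0.03889, 0.01111, 0.05556, 0.02778, 0.03333, 0.02778, giving H' = 0.88212 (working shown to 5 dp, full precision carried).
Sample 2: N=275, proportions 0.21818, 0.06545, 0.16364, 0.29818, 0.12, 0.04727, 0.08727, giving H' = 1.77917.
Difference = |0.88212 − 1.77917| = 0.89705, i.e. 0.897 to 3 decimal places.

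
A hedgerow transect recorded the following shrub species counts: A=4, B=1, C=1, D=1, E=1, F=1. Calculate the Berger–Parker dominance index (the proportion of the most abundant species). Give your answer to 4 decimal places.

Total N = 4+1+1+1+1+1 = 9, so the proportions are 0.444444, 0.111111, 0.111111, 0.111111, 0.111111, 0.111111 (working shown to 6 dp, full precision carried).
The largest proportion is 0.444444, i.e. d = 0.4444 to 4 decimal places.

0.4444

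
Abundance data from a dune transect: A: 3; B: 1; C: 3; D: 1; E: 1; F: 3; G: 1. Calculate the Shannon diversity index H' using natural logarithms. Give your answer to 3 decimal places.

1.804

Total N = 3+1+3+1+1+3+1 = 13, so the proportions are 0.23077, 0.07692, 0.23077, 0.07692, 0.07692, 0.23077, 0.07692 (working shown to 5 dp, full precision carried).
Each pᵢ ln pᵢ term: 0.23077×(-1.46634)=-0.33839, 0.07692×(-2.56495)=-0.19730, 0.23077×(-1.46634)=-0.33839, 0.07692×(-2.56495)=-0.19730, 0.07692×(-2.56495)=-0.19730, 0.23077×(-1.46634)=-0.33839, 0.07692×(-2.56495)=-0.19730.
Sum = -1.80437, so H' = 1.804.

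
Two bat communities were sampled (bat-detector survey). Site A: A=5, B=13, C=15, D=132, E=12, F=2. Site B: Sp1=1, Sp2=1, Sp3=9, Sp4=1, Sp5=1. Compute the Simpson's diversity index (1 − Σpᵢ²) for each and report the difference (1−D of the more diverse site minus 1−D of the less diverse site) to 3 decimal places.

Site A: N=179, proportions 0.02793, 0.07263, 0.0838, 0.73743, 0.06704, 0.01117, giving 1−D = 0.43850 (working shown to 5 dp, full precision carried).
Site B: N=13, proportions 0.07692, 0.07692, 0.69231, 0.07692, 0.07692, giving 1−D = 0.49704.
Difference = |0.43850 − 0.49704| = 0.05854, i.e. 0.059 to 3 decimal places.

0.059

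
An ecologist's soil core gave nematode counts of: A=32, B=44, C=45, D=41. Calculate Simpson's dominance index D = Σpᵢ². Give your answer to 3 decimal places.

0.254

Total N = 32+44+45+41 = 162, so the proportions are 0.19753, 0.2716, 0.27778, 0.25309 (working shown to 5 dp, full precision carried).
D = 0.19753² + 0.2716² + 0.27778² + 0.25309² = 0.03902 + 0.07377 + 0.07716 + 0.06405 = 0.25400.
To 3 decimal places, D = 0.254.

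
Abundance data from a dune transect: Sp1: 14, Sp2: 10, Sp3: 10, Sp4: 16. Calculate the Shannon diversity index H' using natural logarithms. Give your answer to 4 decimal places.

1.3648

Total N = 14+10+10+16 = 50, so the proportions are 0.28, 0.2, 0.2, 0.32 (working shown to 6 dp, full precision carried).
Each pᵢ ln pᵢ term: 0.28×(-1.272966)=-0.356430, 0.2×(-1.609438)=-0.321888, 0.2×(-1.609438)=-0.321888, 0.32×(-1.139434)=-0.364619.
Sum = -1.364825, so H' = 1.3648.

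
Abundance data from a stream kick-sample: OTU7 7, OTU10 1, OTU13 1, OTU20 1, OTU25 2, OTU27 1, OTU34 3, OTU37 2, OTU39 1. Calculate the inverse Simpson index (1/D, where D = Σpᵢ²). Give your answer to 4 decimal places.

5.0845

Total N = 7+1+1+1+2+1+3+2+1 = 19, so the proportions are 0.36842105, 0.05263158, 0.05263158, 0.05263158, 0.10526316, 0.05263158, 0.15789474, 0.10526316, 0.05263158 (working shown to 8 dp, full precision carried).
D = 0.36842105² + 0.05263158² + 0.05263158² + 0.05263158² + 0.10526316² + 0.05263158² + 0.15789474² + 0.10526316² + 0.05263158² = 0.13573407 + 0.00277008 + 0.00277008 + 0.00277008 + 0.01108033 + 0.00277008 + 0.02493075 + 0.01108033 + 0.00277008 = 0.19667590.
So 1/D = 5.084507, i.e. 5.0845 to 4 decimal places.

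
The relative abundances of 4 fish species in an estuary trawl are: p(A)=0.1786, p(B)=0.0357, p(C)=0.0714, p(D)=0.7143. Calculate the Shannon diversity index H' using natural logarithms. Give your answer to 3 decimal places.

0.855

Each pᵢ ln pᵢ term (working shown to 5 dp, full precision carried): 0.1786×(-1.72261)=-0.30766, 0.0357×(-3.33260)=-0.11897, 0.0714×(-2.63946)=-0.18846, 0.7143×(-0.33645)=-0.24033.
Sum = -0.85542, so H' = 0.855.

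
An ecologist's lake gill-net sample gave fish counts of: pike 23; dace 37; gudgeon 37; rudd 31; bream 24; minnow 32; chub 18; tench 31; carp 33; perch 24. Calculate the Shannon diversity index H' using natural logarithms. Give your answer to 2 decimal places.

Total N = 23+37+37+31+24+32+18+31+33+24 = 290, so the proportions are 0.0793, 0.1276, 0.1276, 0.1069, 0.0828, 0.1103, 0.0621, 0.1069, 0.1138, 0.0828 (working shown to 4 dp, full precision carried).
Each pᵢ ln pᵢ term: 0.0793×(-2.5344)=-0.2010, 0.1276×(-2.0590)=-0.2627, 0.1276×(-2.0590)=-0.2627, 0.1069×(-2.2359)=-0.2390, 0.0828×(-2.4918)=-0.2062, 0.1103×(-2.2041)=-0.2432, 0.0621×(-2.7795)=-0.1725, 0.1069×(-2.2359)=-0.2390, 0.1138×(-2.1734)=-0.2473, 0.0828×(-2.4918)=-0.2062.
Sum = -2.2799, so H' = 2.28.

2.28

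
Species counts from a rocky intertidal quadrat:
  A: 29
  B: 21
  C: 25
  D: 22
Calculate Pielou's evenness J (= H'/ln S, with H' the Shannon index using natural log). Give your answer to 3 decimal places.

Total N = 29+21+25+22 = 97, so the proportions are 0.29897, 0.21649, 0.25773, 0.2268 (working shown to 5 dp, full precision carried).
H' = −Σ pᵢ ln pᵢ = −((-0.36098) + (-0.33128) + (-0.34944) + (-0.33650)) = 1.37820.
With S = 4 species, ln S = 1.38629, so J = 1.37820/1.38629 = 0.99416, i.e. 0.994 to 3 decimal places.

0.994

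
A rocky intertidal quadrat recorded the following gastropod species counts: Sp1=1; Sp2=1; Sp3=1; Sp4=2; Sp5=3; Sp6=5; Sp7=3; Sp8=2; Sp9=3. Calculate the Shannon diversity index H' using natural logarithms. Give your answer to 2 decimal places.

2.06

Total N = 1+1+1+2+3+5+3+2+3 = 21, so the proportions are 0.0476, 0.0476, 0.0476, 0.0952, 0.1429, 0.2381, 0.1429, 0.0952, 0.1429 (working shown to 4 dp, full precision carried).
Each pᵢ ln pᵢ term: 0.0476×(-3.0445)=-0.1450, 0.0476×(-3.0445)=-0.1450, 0.0476×(-3.0445)=-0.1450, 0.0952×(-2.3514)=-0.2239, 0.1429×(-1.9459)=-0.2780, 0.2381×(-1.4351)=-0.3417, 0.1429×(-1.9459)=-0.2780, 0.0952×(-2.3514)=-0.2239, 0.1429×(-1.9459)=-0.2780.
Sum = -2.0585, so H' = 2.06.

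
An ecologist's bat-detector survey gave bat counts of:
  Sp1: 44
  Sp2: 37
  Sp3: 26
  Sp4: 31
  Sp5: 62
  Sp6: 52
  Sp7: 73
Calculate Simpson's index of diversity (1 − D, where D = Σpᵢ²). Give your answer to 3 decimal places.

Total N = 44+37+26+31+62+52+73 = 325, so the proportions are 0.13538, 0.11385, 0.08, 0.09538, 0.19077, 0.16, 0.22462 (working shown to 5 dp, full precision carried).
D = 0.13538² + 0.11385² + 0.08² + 0.09538² + 0.19077² + 0.16² + 0.22462² = 0.01833 + 0.01296 + 0.00640 + 0.00910 + 0.03639 + 0.02560 + 0.05045 = 0.15923.
So 1 − D = 0.84077, i.e. 0.841 to 3 decimal places.

0.841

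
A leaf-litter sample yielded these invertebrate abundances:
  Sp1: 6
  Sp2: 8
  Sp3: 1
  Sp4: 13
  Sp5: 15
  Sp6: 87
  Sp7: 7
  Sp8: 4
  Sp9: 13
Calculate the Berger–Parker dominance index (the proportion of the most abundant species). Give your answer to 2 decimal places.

Total N = 6+8+1+13+15+87+7+4+13 = 154, so the proportions are 0.039, 0.0519, 0.0065, 0.0844, 0.0974, 0.5649, 0.0455, 0.026, 0.0844 (working shown to 4 dp, full precision carried).
The largest proportion is 0.5649, i.e. d = 0.56 to 2 decimal places.

0.56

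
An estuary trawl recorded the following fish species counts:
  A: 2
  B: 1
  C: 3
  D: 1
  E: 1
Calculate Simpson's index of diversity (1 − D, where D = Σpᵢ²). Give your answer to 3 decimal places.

Total N = 2+1+3+1+1 = 8, so the proportions are 0.25, 0.125, 0.375, 0.125, 0.125 (working shown to 5 dp, full precision carried).
D = 0.25² + 0.125² + 0.375² + 0.125² + 0.125² = 0.06250 + 0.01562 + 0.14062 + 0.01562 + 0.01562 = 0.25000.
So 1 − D = 0.75000, i.e. 0.750 to 3 decimal places.

0.750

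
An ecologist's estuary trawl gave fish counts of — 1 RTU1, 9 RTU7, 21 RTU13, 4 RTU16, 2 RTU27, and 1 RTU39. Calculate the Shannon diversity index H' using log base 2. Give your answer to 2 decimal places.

Total N = 1+9+21+4+2+1 = 38, so the proportions are 0.0263, 0.2368, 0.5526, 0.1053, 0.0526, 0.0263 (working shown to 4 dp, full precision carried).
Each pᵢ log₂ pᵢ term: 0.0263×(-5.2479)=-0.1381, 0.2368×(-2.0780)=-0.4922, 0.5526×(-0.8556)=-0.4728, 0.1053×(-3.2479)=-0.3419, 0.0526×(-4.2479)=-0.2236, 0.0263×(-5.2479)=-0.1381.
Sum = -1.8067, so H' = 1.81.

1.81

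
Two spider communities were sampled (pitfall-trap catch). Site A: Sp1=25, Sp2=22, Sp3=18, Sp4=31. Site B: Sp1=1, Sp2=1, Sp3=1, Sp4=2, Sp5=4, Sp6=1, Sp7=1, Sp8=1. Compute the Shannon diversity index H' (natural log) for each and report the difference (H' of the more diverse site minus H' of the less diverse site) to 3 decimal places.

0.540

Site A: N=96, proportions 0.260417, 0.229167, 0.1875, 0.322917, giving H' = 1.366899 (working shown to 6 dp, full precision carried).
Site B: N=12, proportions 0.083333, 0.083333, 0.083333, 0.166667, 0.333333, 0.083333, 0.083333, 0.083333, giving H' = 1.907284.
Difference = |1.366899 − 1.907284| = 0.540385, i.e. 0.540 to 3 decimal places.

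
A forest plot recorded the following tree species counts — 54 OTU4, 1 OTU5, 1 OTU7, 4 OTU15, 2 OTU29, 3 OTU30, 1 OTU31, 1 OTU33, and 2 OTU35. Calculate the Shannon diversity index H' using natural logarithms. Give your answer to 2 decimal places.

0.94

Total N = 54+1+1+4+2+3+1+1+2 = 69, so the proportions are 0.7826, 0.0145, 0.0145, 0.058, 0.029, 0.0435, 0.0145, 0.0145, 0.029 (working shown to 4 dp, full precision carried).
Each pᵢ ln pᵢ term: 0.7826×(-0.2451)=-0.1918, 0.0145×(-4.2341)=-0.0614, 0.0145×(-4.2341)=-0.0614, 0.058×(-2.8478)=-0.1651, 0.029×(-3.5410)=-0.1026, 0.0435×(-3.1355)=-0.1363, 0.0145×(-4.2341)=-0.0614, 0.0145×(-4.2341)=-0.0614, 0.029×(-3.5410)=-0.1026.
Sum = -0.9440, so H' = 0.94.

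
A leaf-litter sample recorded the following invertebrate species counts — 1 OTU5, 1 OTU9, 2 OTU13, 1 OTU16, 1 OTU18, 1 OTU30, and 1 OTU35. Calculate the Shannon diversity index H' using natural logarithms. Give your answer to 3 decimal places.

Total N = 1+1+2+1+1+1+1 = 8, so the proportions are 0.125, 0.125, 0.25, 0.125, 0.125, 0.125, 0.125 (working shown to 5 dp, full precision carried).
Each pᵢ ln pᵢ term: 0.125×(-2.07944)=-0.25993, 0.125×(-2.07944)=-0.25993, 0.25×(-1.38629)=-0.34657, 0.125×(-2.07944)=-0.25993, 0.125×(-2.07944)=-0.25993, 0.125×(-2.07944)=-0.25993, 0.125×(-2.07944)=-0.25993.
Sum = -1.90615, so H' = 1.906.

1.906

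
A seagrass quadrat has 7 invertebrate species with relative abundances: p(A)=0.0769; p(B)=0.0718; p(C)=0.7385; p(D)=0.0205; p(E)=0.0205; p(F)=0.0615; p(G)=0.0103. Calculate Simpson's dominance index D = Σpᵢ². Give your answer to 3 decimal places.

D = 0.0769² + 0.0718² + 0.7385² + 0.0205² + 0.0205² + 0.0615² + 0.0103² = 0.00591 + 0.00516 + 0.54538 + 0.00042 + 0.00042 + 0.00378 + 0.00011 = 0.56118 (working shown to 5 dp, full precision carried).
To 3 decimal places, D = 0.561.

0.561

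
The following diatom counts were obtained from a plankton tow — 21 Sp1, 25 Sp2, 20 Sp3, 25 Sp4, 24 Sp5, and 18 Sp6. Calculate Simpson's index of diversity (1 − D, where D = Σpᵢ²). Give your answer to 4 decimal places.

0.8309

Total N = 21+25+20+25+24+18 = 133, so the proportions are 0.157895, 0.18797, 0.150376, 0.18797, 0.180451, 0.135338 (working shown to 6 dp, full precision carried).
D = 0.157895² + 0.18797² + 0.150376² + 0.18797² + 0.180451² + 0.135338² = 0.024931 + 0.035333 + 0.022613 + 0.035333 + 0.032563 + 0.018316 = 0.169088.
So 1 − D = 0.830912, i.e. 0.8309 to 4 decimal places.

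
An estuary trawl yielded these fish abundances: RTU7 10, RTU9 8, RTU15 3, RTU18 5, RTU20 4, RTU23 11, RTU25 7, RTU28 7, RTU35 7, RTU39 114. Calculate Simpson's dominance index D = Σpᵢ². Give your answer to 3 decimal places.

Total N = 10+8+3+5+4+11+7+7+7+114 = 176, so the proportions are 0.05682, 0.04545, 0.01705, 0.02841, 0.02273, 0.0625, 0.03977, 0.03977, 0.03977, 0.64773 (working shown to 5 dp, full precision carried).
D = 0.05682² + 0.04545² + 0.01705² + 0.02841² + 0.02273² + 0.0625² + 0.03977² + 0.03977² + 0.03977² + 0.64773² = 0.00323 + 0.00207 + 0.00029 + 0.00081 + 0.00052 + 0.00391 + 0.00158 + 0.00158 + 0.00158 + 0.41955 = 0.43511.
To 3 decimal places, D = 0.435.

0.435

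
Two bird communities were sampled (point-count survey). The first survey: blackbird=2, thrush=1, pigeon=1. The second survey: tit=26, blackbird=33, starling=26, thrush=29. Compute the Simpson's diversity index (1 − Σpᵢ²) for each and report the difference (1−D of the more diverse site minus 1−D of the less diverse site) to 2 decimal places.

0.12

The first survey: N=4, proportions 0.5, 0.25, 0.25, giving 1−D = 0.6250 (working shown to 4 dp, full precision carried).
The second survey: N=114, proportions 0.2281, 0.2895, 0.2281, 0.2544, giving 1−D = 0.7475.
Difference = |0.6250 − 0.7475| = 0.1225, i.e. 0.12 to 2 decimal places.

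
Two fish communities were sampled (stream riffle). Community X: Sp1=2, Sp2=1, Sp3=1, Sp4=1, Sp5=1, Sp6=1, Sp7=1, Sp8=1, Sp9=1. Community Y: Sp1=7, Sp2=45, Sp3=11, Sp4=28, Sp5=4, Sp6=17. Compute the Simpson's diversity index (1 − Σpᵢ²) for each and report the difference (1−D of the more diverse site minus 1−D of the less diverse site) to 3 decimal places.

Community X: N=10, proportions 0.2, 0.1, 0.1, 0.1, 0.1, 0.1, 0.1, 0.1, 0.1, giving 1−D = 0.88000 (working shown to 5 dp, full precision carried).
Community Y: N=112, proportions 0.0625, 0.40179, 0.09821, 0.25, 0.03571, 0.15179, giving 1−D = 0.73820.
Difference = |0.88000 − 0.73820| = 0.14180, i.e. 0.142 to 3 decimal places.

0.142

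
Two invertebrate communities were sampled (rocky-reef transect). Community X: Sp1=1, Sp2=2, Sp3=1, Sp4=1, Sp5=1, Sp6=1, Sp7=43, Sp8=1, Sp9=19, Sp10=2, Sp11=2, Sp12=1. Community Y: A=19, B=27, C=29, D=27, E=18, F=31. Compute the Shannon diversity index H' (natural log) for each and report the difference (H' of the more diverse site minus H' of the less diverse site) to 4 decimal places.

Community X: N=75, proportions 0.013333, 0.026667, 0.013333, 0.013333, 0.013333, 0.013333, 0.573333, 0.013333, 0.253333, 0.026667, 0.026667, 0.013333, giving H' = 1.359690 (working shown to 6 dp, full precision carried).
Community Y: N=151, proportions 0.125828, 0.178808, 0.192053, 0.178808, 0.119205, 0.205298, giving H' = 1.771906.
Difference = |1.359690 − 1.771906| = 0.412216, i.e. 0.4122 to 4 decimal places.

0.4122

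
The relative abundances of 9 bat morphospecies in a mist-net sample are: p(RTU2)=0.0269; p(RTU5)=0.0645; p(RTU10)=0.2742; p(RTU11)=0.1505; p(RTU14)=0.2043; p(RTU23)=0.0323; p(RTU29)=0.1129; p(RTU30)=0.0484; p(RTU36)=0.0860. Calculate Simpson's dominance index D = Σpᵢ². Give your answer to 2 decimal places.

D = 0.0269² + 0.0645² + 0.2742² + 0.1505² + 0.2043² + 0.0323² + 0.1129² + 0.0484² + 0.086² = 0.0007 + 0.0042 + 0.0752 + 0.0227 + 0.0417 + 0.0010 + 0.0127 + 0.0023 + 0.0074 = 0.1680 (working shown to 4 dp, full precision carried).
To 2 decimal places, D = 0.17.

0.17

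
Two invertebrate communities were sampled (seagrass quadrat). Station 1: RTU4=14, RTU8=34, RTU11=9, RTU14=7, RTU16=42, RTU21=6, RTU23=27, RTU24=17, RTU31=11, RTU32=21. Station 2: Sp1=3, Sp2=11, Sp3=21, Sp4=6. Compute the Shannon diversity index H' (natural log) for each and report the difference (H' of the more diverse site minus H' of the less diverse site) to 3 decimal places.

0.954

Station 1: N=188, proportions 0.07447, 0.18085, 0.04787, 0.03723, 0.2234, 0.03191, 0.14362, 0.09043, 0.05851, 0.1117, giving H' = 2.12242 (working shown to 5 dp, full precision carried).
Station 2: N=41, proportions 0.07317, 0.26829, 0.5122, 0.14634, giving H' = 1.16825.
Difference = |2.12242 − 1.16825| = 0.95417, i.e. 0.954 to 3 decimal places.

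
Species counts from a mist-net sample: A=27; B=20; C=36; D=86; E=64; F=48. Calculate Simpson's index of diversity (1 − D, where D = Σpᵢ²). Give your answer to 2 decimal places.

0.79

Total N = 27+20+36+86+64+48 = 281, so the proportions are 0.0961, 0.0712, 0.1281, 0.306, 0.2278, 0.1708 (working shown to 4 dp, full precision carried).
D = 0.0961² + 0.0712² + 0.1281² + 0.306² + 0.2278² + 0.1708² = 0.0092 + 0.0051 + 0.0164 + 0.0937 + 0.0519 + 0.0292 = 0.2054.
So 1 − D = 0.7946, i.e. 0.79 to 2 decimal places.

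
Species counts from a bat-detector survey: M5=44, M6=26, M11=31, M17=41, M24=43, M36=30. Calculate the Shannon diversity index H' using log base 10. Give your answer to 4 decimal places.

Total N = 44+26+31+41+43+30 = 215, so the proportions are 0.204651, 0.12093, 0.144186, 0.190698, 0.2, 0.139535 (working shown to 6 dp, full precision carried).
Each pᵢ log₁₀ pᵢ term: 0.204651×(-0.688986)=-0.141002, 0.12093×(-0.917465)=-0.110949, 0.144186×(-0.841077)=-0.121272, 0.190698×(-0.719655)=-0.137236, 0.2×(-0.698970)=-0.139794, 0.139535×(-0.855317)=-0.119347.
Sum = -0.769600, so H' = 0.7696.

0.7696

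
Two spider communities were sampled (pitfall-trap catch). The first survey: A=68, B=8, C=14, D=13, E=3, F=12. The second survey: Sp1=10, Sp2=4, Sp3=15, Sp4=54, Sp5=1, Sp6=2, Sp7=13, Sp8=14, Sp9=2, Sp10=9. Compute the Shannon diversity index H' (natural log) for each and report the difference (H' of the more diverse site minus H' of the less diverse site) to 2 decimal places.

0.45

The first survey: N=118, proportions 0.5763, 0.0678, 0.1186, 0.1102, 0.0254, 0.1017, giving H' = 1.3218 (working shown to 4 dp, full precision carried).
The second survey: N=124, proportions 0.0806, 0.0323, 0.121, 0.4355, 0.0081, 0.0161, 0.1048, 0.1129, 0.0161, 0.0726, giving H' = 1.7764.
Difference = |1.3218 − 1.7764| = 0.4546, i.e. 0.45 to 2 decimal places.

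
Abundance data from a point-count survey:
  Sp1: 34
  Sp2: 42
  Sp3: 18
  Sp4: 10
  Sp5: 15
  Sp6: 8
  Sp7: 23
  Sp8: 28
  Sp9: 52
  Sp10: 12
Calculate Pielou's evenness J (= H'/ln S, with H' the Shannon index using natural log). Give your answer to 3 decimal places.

0.930

Total N = 34+42+18+10+15+8+23+28+52+12 = 242, so the proportions are 0.1405, 0.17355, 0.07438, 0.04132, 0.06198, 0.03306, 0.09504, 0.1157, 0.21488, 0.04959 (working shown to 5 dp, full precision carried).
H' = −Σ pᵢ ln pᵢ = −((-0.27573) + (-0.30394) + (-0.19328) + (-0.13167) + (-0.17237) + (-0.11271) + (-0.22367) + (-0.24954) + (-0.33041) + (-0.14896)) = 2.14229.
With S = 10 species, ln S = 2.30259, so J = 2.14229/2.30259 = 0.93038, i.e. 0.930 to 3 decimal places.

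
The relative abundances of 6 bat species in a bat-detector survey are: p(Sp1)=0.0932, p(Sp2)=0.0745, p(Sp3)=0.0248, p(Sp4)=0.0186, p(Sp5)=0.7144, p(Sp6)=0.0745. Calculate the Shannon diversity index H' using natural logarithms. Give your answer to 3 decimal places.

1.014

Each pᵢ ln pᵢ term (working shown to 5 dp, full precision carried): 0.0932×(-2.37301)=-0.22116, 0.0745×(-2.59696)=-0.19347, 0.0248×(-3.69691)=-0.09168, 0.0186×(-3.98459)=-0.07411, 0.7144×(-0.33631)=-0.24026, 0.0745×(-2.59696)=-0.19347.
Sum = -1.01417, so H' = 1.014.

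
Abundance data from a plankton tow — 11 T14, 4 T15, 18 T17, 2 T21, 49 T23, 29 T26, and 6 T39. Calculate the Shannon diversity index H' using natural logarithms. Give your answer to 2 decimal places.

Total N = 11+4+18+2+49+29+6 = 119, so the proportions are 0.0924, 0.0336, 0.1513, 0.0168, 0.4118, 0.2437, 0.0504 (working shown to 4 dp, full precision carried).
Each pᵢ ln pᵢ term: 0.0924×(-2.3812)=-0.2201, 0.0336×(-3.3928)=-0.1140, 0.1513×(-1.8888)=-0.2857, 0.0168×(-4.0860)=-0.0687, 0.4118×(-0.8873)=-0.3654, 0.2437×(-1.4118)=-0.3441, 0.0504×(-2.9874)=-0.1506.
Sum = -1.5486, so H' = 1.55.

1.55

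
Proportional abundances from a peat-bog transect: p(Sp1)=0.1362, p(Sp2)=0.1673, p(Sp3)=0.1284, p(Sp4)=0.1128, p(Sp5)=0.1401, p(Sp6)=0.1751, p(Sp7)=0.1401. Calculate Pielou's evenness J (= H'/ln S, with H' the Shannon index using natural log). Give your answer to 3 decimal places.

H' = −Σ pᵢ ln pᵢ = −((-0.27153) + (-0.29913) + (-0.26355) + (-0.24615) + (-0.27535) + (-0.30509) + (-0.27535)) = 1.93616 (working shown to 5 dp, full precision carried).
With S = 7 species, ln S = 1.94591, so J = 1.93616/1.94591 = 0.99499, i.e. 0.995 to 3 decimal places.

0.995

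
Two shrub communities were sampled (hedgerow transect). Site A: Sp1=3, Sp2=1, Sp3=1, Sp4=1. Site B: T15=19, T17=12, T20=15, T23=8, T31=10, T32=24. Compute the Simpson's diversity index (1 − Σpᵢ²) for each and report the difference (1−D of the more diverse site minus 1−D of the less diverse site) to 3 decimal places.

Site A: N=6, proportions 0.5, 0.16667, 0.16667, 0.16667, giving 1−D = 0.66667 (working shown to 5 dp, full precision carried).
Site B: N=88, proportions 0.21591, 0.13636, 0.17045, 0.09091, 0.11364, 0.27273, giving 1−D = 0.81018.
Difference = |0.66667 − 0.81018| = 0.14351, i.e. 0.144 to 3 decimal places.

0.144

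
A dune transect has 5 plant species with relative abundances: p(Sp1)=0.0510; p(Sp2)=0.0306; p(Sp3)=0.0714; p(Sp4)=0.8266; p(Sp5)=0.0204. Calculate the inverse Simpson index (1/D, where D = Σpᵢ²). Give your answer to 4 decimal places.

D = 0.051² + 0.0306² + 0.0714² + 0.8266² + 0.0204² = 0.0026010 + 0.0009364 + 0.0050980 + 0.6832676 + 0.0004162 = 0.6923190 (working shown to 7 dp, full precision carried).
So 1/D = 1.444421, i.e. 1.4444 to 4 decimal places.

1.4444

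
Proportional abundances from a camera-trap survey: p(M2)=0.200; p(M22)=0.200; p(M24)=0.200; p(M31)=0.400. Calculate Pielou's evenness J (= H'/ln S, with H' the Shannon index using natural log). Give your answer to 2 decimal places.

0.96

H' = −Σ pᵢ ln pᵢ = −((-0.3219) + (-0.3219) + (-0.3219) + (-0.3665)) = 1.3322 (working shown to 4 dp, full precision carried).
With S = 4 species, ln S = 1.3863, so J = 1.3322/1.3863 = 0.9610, i.e. 0.96 to 2 decimal places.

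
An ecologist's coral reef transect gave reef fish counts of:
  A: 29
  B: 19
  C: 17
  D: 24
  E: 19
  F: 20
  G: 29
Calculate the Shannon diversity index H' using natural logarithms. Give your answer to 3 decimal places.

Total N = 29+19+17+24+19+20+29 = 157, so the proportions are 0.18471, 0.12102, 0.10828, 0.15287, 0.12102, 0.12739, 0.18471 (working shown to 5 dp, full precision carried).
Each pᵢ ln pᵢ term: 0.18471×(-1.68895)=-0.31197, 0.12102×(-2.11181)=-0.25557, 0.10828×(-2.22303)=-0.24071, 0.15287×(-1.87819)=-0.28711, 0.12102×(-2.11181)=-0.25557, 0.12739×(-2.06051)=-0.26249, 0.18471×(-1.68895)=-0.31197.
Sum = -1.92539, so H' = 1.925.

1.925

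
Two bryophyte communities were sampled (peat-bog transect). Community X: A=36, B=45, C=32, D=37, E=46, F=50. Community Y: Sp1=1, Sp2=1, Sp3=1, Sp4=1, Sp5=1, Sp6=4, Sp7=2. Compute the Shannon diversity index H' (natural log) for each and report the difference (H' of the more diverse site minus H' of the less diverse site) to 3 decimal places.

0.012

Community X: N=246, proportions 0.14634, 0.18293, 0.13008, 0.15041, 0.18699, 0.20325, giving H' = 1.77959 (working shown to 5 dp, full precision carried).
Community Y: N=11, proportions 0.09091, 0.09091, 0.09091, 0.09091, 0.09091, 0.36364, 0.18182, giving H' = 1.76776.
Difference = |1.77959 − 1.76776| = 0.01183, i.e. 0.012 to 3 decimal places.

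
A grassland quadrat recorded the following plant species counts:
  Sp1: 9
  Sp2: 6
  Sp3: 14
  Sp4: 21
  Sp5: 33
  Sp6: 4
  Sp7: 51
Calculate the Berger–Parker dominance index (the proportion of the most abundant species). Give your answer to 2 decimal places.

Total N = 9+6+14+21+33+4+51 = 138, so the proportions are 0.0652, 0.0435, 0.1014, 0.1522, 0.2391, 0.029, 0.3696 (working shown to 4 dp, full precision carried).
The largest proportion is 0.3696, i.e. d = 0.37 to 2 decimal places.

0.37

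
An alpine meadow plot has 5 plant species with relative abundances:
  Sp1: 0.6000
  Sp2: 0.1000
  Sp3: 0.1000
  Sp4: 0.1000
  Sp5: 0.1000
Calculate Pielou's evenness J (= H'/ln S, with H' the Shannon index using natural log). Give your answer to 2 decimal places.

0.76

H' = −Σ pᵢ ln pᵢ = −((-0.3065) + (-0.2303) + (-0.2303) + (-0.2303) + (-0.2303)) = 1.2275 (working shown to 4 dp, full precision carried).
With S = 5 species, ln S = 1.6094, so J = 1.2275/1.6094 = 0.7627, i.e. 0.76 to 2 decimal places.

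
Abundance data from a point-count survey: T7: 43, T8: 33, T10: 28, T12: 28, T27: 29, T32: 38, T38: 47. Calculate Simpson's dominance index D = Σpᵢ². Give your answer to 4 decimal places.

Total N = 43+33+28+28+29+38+47 = 246, so the proportions are 0.174797, 0.134146, 0.113821, 0.113821, 0.117886, 0.154472, 0.191057 (working shown to 6 dp, full precision carried).
D = 0.174797² + 0.134146² + 0.113821² + 0.113821² + 0.117886² + 0.154472² + 0.191057² = 0.030554 + 0.017995 + 0.012955 + 0.012955 + 0.013897 + 0.023861 + 0.036503 = 0.148721.
To 4 decimal places, D = 0.1487.

0.1487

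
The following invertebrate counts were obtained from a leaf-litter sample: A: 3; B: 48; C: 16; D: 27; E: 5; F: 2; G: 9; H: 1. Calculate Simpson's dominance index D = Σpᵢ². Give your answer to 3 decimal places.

0.277

Total N = 3+48+16+27+5+2+9+1 = 111, so the proportions are 0.02703, 0.43243, 0.14414, 0.24324, 0.04505, 0.01802, 0.08108, 0.00901 (working shown to 5 dp, full precision carried).
D = 0.02703² + 0.43243² + 0.14414² + 0.24324² + 0.04505² + 0.01802² + 0.08108² + 0.00901² = 0.00073 + 0.18700 + 0.02078 + 0.05917 + 0.00203 + 0.00032 + 0.00657 + 0.00008 = 0.27668.
To 3 decimal places, D = 0.277.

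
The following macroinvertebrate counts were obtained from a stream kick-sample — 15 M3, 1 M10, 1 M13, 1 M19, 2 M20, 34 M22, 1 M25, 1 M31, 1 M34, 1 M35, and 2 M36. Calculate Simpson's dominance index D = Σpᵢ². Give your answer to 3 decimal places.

Total N = 15+1+1+1+2+34+1+1+1+1+2 = 60, so the proportions are 0.25, 0.01667, 0.01667, 0.01667, 0.03333, 0.56667, 0.01667, 0.01667, 0.01667, 0.01667, 0.03333 (working shown to 5 dp, full precision carried).
D = 0.25² + 0.01667² + 0.01667² + 0.01667² + 0.03333² + 0.56667² + 0.01667² + 0.01667² + 0.01667² + 0.01667² + 0.03333² = 0.06250 + 0.00028 + 0.00028 + 0.00028 + 0.00111 + 0.32111 + 0.00028 + 0.00028 + 0.00028 + 0.00028 + 0.00111 = 0.38778.
To 3 decimal places, D = 0.388.

0.388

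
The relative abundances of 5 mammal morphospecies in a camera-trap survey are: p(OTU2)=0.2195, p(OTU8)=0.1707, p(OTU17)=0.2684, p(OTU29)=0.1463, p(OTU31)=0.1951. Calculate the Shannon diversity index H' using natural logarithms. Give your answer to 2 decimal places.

1.59

Each pᵢ ln pᵢ term (working shown to 4 dp, full precision carried): 0.2195×(-1.5164)=-0.3329, 0.1707×(-1.7678)=-0.3018, 0.2684×(-1.3153)=-0.3530, 0.1463×(-1.9221)=-0.2812, 0.1951×(-1.6342)=-0.3188.
Sum = -1.5877, so H' = 1.59.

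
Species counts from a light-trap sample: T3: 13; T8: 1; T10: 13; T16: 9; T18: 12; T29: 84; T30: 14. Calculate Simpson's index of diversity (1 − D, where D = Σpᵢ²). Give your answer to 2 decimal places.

Total N = 13+1+13+9+12+84+14 = 146, so the proportions are 0.089, 0.0068, 0.089, 0.0616, 0.0822, 0.5753, 0.0959 (working shown to 4 dp, full precision carried).
D = 0.089² + 0.0068² + 0.089² + 0.0616² + 0.0822² + 0.5753² + 0.0959² = 0.0079 + 0.0000 + 0.0079 + 0.0038 + 0.0068 + 0.3310 + 0.0092 = 0.3667.
So 1 − D = 0.6333, i.e. 0.63 to 2 decimal places.

0.63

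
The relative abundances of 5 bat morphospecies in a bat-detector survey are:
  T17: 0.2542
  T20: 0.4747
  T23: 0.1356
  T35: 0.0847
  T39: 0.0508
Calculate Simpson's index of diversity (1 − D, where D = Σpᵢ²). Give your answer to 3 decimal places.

0.682

D = 0.2542² + 0.4747² + 0.1356² + 0.0847² + 0.0508² = 0.06462 + 0.22534 + 0.01839 + 0.00717 + 0.00258 = 0.31810 (working shown to 5 dp, full precision carried).
So 1 − D = 0.68190, i.e. 0.682 to 3 decimal places.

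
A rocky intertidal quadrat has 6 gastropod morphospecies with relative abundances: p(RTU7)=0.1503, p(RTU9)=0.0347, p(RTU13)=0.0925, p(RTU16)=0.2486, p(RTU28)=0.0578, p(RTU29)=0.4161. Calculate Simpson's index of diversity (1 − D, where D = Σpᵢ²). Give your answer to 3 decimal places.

D = 0.1503² + 0.0347² + 0.0925² + 0.2486² + 0.0578² + 0.4161² = 0.02259 + 0.00120 + 0.00856 + 0.06180 + 0.00334 + 0.17314 = 0.27063 (working shown to 5 dp, full precision carried).
So 1 − D = 0.72937, i.e. 0.729 to 3 decimal places.

0.729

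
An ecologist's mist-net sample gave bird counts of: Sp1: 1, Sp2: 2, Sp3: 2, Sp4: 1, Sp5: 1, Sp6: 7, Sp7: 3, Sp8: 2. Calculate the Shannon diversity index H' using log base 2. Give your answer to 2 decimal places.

Total N = 1+2+2+1+1+7+3+2 = 19, so the proportions are 0.0526, 0.1053, 0.1053, 0.0526, 0.0526, 0.3684, 0.1579, 0.1053 (working shown to 4 dp, full precision carried).
Each pᵢ log₂ pᵢ term: 0.0526×(-4.2479)=-0.2236, 0.1053×(-3.2479)=-0.3419, 0.1053×(-3.2479)=-0.3419, 0.0526×(-4.2479)=-0.2236, 0.0526×(-4.2479)=-0.2236, 0.3684×(-1.4406)=-0.5307, 0.1579×(-2.6630)=-0.4205, 0.1053×(-3.2479)=-0.3419.
Sum = -2.6476, so H' = 2.65.

2.65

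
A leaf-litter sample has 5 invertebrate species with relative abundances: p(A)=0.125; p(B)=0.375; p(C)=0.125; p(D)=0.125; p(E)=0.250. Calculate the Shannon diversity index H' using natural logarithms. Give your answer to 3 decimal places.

1.494

Each pᵢ ln pᵢ term (working shown to 5 dp, full precision carried): 0.125×(-2.07944)=-0.25993, 0.375×(-0.98083)=-0.36781, 0.125×(-2.07944)=-0.25993, 0.125×(-2.07944)=-0.25993, 0.25×(-1.38629)=-0.34657.
Sum = -1.49418, so H' = 1.494.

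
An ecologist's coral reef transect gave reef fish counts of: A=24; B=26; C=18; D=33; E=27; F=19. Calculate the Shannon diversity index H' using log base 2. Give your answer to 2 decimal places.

Total N = 24+26+18+33+27+19 = 147, so the proportions are 0.1633, 0.1769, 0.1224, 0.2245, 0.1837, 0.1293 (working shown to 4 dp, full precision carried).
Each pᵢ log₂ pᵢ term: 0.1633×(-2.6147)=-0.4269, 0.1769×(-2.4992)=-0.4420, 0.1224×(-3.0297)=-0.3710, 0.2245×(-2.1553)=-0.4838, 0.1837×(-2.4448)=-0.4490, 0.1293×(-2.9517)=-0.3815.
Sum = -2.5543, so H' = 2.55.

2.55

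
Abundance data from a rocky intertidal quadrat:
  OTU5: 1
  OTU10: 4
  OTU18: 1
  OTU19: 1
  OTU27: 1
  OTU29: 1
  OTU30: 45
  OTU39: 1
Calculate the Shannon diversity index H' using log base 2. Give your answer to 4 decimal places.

1.1426

Total N = 1+4+1+1+1+1+45+1 = 55, so the proportions are 0.018182, 0.072727, 0.018182, 0.018182, 0.018182, 0.018182, 0.818182, 0.018182 (working shown to 6 dp, full precision carried).
Each pᵢ log₂ pᵢ term: 0.018182×(-5.781360)=-0.105116, 0.072727×(-3.781360)=-0.275008, 0.018182×(-5.781360)=-0.105116, 0.018182×(-5.781360)=-0.105116, 0.018182×(-5.781360)=-0.105116, 0.018182×(-5.781360)=-0.105116, 0.818182×(-0.289507)=-0.236869, 0.018182×(-5.781360)=-0.105116.
Sum = -1.142571, so H' = 1.1426.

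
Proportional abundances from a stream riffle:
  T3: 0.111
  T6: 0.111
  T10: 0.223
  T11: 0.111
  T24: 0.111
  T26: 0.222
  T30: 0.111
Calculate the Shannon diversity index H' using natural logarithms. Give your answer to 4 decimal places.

Each pᵢ ln pᵢ term (working shown to 6 dp, full precision carried): 0.111×(-2.198225)=-0.244003, 0.111×(-2.198225)=-0.244003, 0.223×(-1.500584)=-0.334630, 0.111×(-2.198225)=-0.244003, 0.111×(-2.198225)=-0.244003, 0.222×(-1.505078)=-0.334127, 0.111×(-2.198225)=-0.244003.
Sum = -1.888772, so H' = 1.8888.

1.8888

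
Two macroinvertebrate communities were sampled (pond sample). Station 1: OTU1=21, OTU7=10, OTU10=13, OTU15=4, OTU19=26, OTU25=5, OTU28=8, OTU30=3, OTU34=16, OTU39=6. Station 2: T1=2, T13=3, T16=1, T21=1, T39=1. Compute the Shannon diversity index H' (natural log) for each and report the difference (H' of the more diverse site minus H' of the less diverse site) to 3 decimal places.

0.602

Station 1: N=112, proportions 0.1875, 0.089286, 0.116071, 0.035714, 0.232143, 0.044643, 0.071429, 0.026786, 0.142857, 0.053571, giving H' = 2.096611 (working shown to 6 dp, full precision carried).
Station 2: N=8, proportions 0.25, 0.375, 0.125, 0.125, 0.125, giving H' = 1.494175.
Difference = |2.096611 − 1.494175| = 0.602436, i.e. 0.602 to 3 decimal places.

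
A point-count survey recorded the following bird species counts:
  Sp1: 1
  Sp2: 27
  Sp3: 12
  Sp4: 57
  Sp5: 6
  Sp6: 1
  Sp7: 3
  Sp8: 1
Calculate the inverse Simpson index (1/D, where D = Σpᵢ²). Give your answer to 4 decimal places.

2.7971

Total N = 1+27+12+57+6+1+3+1 = 108, so the proportions are 0.0092593, 0.25, 0.1111111, 0.5277778, 0.0555556, 0.0092593, 0.0277778, 0.0092593 (working shown to 7 dp, full precision carried).
D = 0.0092593² + 0.25² + 0.1111111² + 0.5277778² + 0.0555556² + 0.0092593² + 0.0277778² + 0.0092593² = 0.0000857 + 0.0625000 + 0.0123457 + 0.2785494 + 0.0030864 + 0.0000857 + 0.0007716 + 0.0000857 = 0.3575103.
So 1/D = 2.797122, i.e. 2.7971 to 4 decimal places.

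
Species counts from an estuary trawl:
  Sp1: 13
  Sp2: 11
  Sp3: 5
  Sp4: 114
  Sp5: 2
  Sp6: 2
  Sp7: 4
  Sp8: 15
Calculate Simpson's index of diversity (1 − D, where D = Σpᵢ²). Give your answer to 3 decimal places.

Total N = 13+11+5+114+2+2+4+15 = 166, so the proportions are 0.07831, 0.06627, 0.03012, 0.68675, 0.01205, 0.01205, 0.0241, 0.09036 (working shown to 5 dp, full precision carried).
D = 0.07831² + 0.06627² + 0.03012² + 0.68675² + 0.01205² + 0.01205² + 0.0241² + 0.09036² = 0.00613 + 0.00439 + 0.00091 + 0.47162 + 0.00015 + 0.00015 + 0.00058 + 0.00817 = 0.49209.
So 1 − D = 0.50791, i.e. 0.508 to 3 decimal places.

0.508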